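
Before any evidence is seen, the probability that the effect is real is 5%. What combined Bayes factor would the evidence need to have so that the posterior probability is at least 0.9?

171

Prior odds = 0.05/0.95 = 1/19.
Target odds = 0.9/0.1 = 9.
Required Bayes factor = 9 ÷ (1/19) = 171.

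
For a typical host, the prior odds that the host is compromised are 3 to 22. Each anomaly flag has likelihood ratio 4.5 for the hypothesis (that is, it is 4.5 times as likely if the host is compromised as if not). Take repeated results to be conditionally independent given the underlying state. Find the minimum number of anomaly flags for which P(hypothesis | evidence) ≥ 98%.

Prior odds = 3/22.
Likelihood ratio per anomaly flag = 4.5.
Target odds: 0.98 ÷ 0.02 = 49.
Need (3/22) × 4.5ⁿ ≥ 49, i.e. 4.5ⁿ ≥ 1078/3.
4.5³ = 91.125 falls short of 1078/3 but 4.5⁴ = 410.0625 reaches it, so n = 4.

4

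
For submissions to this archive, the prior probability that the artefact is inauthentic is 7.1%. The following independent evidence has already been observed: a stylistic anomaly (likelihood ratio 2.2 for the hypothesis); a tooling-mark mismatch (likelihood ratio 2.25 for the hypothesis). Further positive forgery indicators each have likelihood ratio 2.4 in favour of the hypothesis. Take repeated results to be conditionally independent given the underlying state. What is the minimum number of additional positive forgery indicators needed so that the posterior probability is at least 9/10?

4

Prior odds = 0.071/0.929 = 71/929.
Combined Bayes factor of the evidence already in hand = 2.2 × 2.25 = 4.95.
Odds after that evidence = (71/929) × 4.95 = 7029/18580.
Target odds = 0.9/0.1 = 9.
Need 2.4ⁿ ≥ 9 ÷ (7029/18580) = 18580/781.
2.4³ = 13.824 falls short of 18580/781 but 2.4⁴ = 33.1776 reaches it, so n = 4.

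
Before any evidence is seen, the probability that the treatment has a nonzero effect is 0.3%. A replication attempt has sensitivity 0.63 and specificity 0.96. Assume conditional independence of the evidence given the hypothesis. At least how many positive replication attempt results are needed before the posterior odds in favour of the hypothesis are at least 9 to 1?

Prior odds = 0.003/0.997 = 3/997.
False-positive rate = 1 − 0.96 = 0.04; likelihood ratio of a positive = 0.63/0.04 = 15.75.
Target odds = 9.
Require 15.75ⁿ ≥ 9 ÷ (3/997) = 2991.
15.75² = 248.0625 falls short of 2991 but 15.75³ = 3906.984375 reaches it, so n = 3.

3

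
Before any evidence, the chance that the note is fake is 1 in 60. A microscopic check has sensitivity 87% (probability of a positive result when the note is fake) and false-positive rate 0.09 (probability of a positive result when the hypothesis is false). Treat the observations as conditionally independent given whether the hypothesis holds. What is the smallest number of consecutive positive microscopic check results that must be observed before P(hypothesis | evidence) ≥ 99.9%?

5

Prior odds: (1/60) ÷ (59/60) = 1/59.
Likelihood ratio of a positive result = 0.87/0.09 = 29/3.
Target posterior odds = 0.999/0.001 = 999.
Require (29/3)ⁿ ≥ 999 ÷ (1/59) = 58941.
(29/3)⁴ = 707281/81 falls short of 58941 but (29/3)⁵ = 20511149/243 reaches it, so n = 5.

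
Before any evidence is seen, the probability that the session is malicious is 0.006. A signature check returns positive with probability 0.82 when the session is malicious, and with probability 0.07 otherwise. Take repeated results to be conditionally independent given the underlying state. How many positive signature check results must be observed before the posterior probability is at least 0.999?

Prior odds: 0.006 ÷ 0.994 = 3/497.
Likelihood ratio of a positive result = 0.82/0.07 = 82/7.
Target posterior odds = 0.999/0.001 = 999.
Need (3/497) × (82/7)ⁿ ≥ 999, i.e. (82/7)ⁿ ≥ 165501.
(82/7)⁴ = 45212176/2401 falls short of 165501 but (82/7)⁵ ≈220587 reaches it, so n = 5.

5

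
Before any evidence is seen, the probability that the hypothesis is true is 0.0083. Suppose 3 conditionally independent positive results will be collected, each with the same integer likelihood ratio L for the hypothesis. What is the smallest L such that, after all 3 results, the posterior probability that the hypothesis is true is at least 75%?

8

Prior odds = 0.0083/0.9917 = 83/9917.
Target odds = 0.75/0.25 = 3.
Need L³ ≥ 3 ÷ (83/9917) = 29751/83.
7³ = 343 < 29751/83 ≤ 512 = 8³, so L = 8.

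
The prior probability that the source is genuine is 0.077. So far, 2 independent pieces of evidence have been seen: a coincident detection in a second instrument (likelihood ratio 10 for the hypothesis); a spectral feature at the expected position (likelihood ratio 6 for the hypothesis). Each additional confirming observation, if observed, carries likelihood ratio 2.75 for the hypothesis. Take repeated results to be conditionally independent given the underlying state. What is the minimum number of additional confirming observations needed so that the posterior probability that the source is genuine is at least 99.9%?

6

Prior odds = 0.077/0.923 = 77/923.
Combined Bayes factor of the evidence already in hand = 10 × 6 = 60.
Odds after that evidence = (77/923) × 60 = 4620/923.
Target odds = 0.999/0.001 = 999.
Need 2.75ⁿ ≥ 999 ÷ (4620/923) = 307359/1540.
2.75⁵ = 161051/1024 falls short of 307359/1540 but 2.75⁶ = 1771561/4096 reaches it, so n = 6.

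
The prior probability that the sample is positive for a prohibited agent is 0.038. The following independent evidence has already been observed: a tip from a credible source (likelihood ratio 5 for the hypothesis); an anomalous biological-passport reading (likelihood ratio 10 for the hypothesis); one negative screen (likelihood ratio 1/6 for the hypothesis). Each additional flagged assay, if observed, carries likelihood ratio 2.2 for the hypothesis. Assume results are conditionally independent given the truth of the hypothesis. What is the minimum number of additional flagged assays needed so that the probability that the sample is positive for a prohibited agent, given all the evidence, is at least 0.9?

5

Prior odds = 0.038/0.962 = 19/481.
Combined Bayes factor of the evidence already in hand = 5 × 10 × (1/6) = 25/3.
Odds after that evidence = (19/481) × 25/3 = 475/1443.
Target odds = 0.9/0.1 = 9.
Need 2.2ⁿ ≥ 9 ÷ (475/1443) = 12987/475.
2.2⁴ = 23.4256 falls short of 12987/475 but 2.2⁵ = 51.53632 reaches it, so n = 5.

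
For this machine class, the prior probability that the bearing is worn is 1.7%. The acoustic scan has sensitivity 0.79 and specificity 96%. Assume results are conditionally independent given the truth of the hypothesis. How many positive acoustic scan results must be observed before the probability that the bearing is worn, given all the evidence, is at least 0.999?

4

Prior odds = 0.017/0.983 = 17/983.
False-positive rate = 1 − 0.96 = 0.04; likelihood ratio of a positive = 0.79/0.04 = 19.75.
Target posterior odds = 0.999/0.001 = 999.
Require 19.75ⁿ ≥ 999 ÷ (17/983) = 982017/17.
19.75³ = 7703.734375 falls short of 982017/17 but 19.75⁴ = 38950081/256 reaches it, so n = 4.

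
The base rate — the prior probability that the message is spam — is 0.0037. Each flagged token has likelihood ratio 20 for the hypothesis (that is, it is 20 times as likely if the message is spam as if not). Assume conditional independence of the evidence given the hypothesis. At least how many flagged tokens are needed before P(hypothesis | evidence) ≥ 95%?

3

Prior odds = 0.0037/0.9963 = 37/9963.
Likelihood ratio per flagged token = 20.
Target odds: 0.95 ÷ 0.05 = 19.
Require 20ⁿ ≥ 19 ÷ (37/9963) = 189297/37.
20² = 400 falls short of 189297/37 but 20³ = 8000 reaches it, so n = 3.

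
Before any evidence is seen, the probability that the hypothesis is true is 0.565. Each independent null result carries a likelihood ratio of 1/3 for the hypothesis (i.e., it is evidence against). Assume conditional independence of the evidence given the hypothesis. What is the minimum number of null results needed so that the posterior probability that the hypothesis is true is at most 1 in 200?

6

Prior odds: 0.565 ÷ 0.435 = 113/87.
Likelihood ratio per null result = 1/3.
Target posterior odds = 0.005/0.995 = 1/199.
Need (113/87) × (1/3)ⁿ ≤ 1/199, i.e. (1/3)ⁿ ≤ 87/22487.
(1/3)⁵ = 1/243 is still above 87/22487 but (1/3)⁶ = 1/729 is at or below it, so n = 6.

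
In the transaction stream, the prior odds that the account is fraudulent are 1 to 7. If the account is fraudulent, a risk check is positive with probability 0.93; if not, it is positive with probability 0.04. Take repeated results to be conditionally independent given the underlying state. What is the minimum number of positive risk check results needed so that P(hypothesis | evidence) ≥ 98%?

2

Prior odds = 1/7.
Likelihood ratio of a positive = 0.93/0.04 = 23.25.
Target odds: 0.98 ÷ 0.02 = 49.
Need (1/7) × 23.25ⁿ ≥ 49, i.e. 23.25ⁿ ≥ 343.
23.25¹ = 23.25 falls short of 343 but 23.25² = 540.5625 reaches it, so n = 2.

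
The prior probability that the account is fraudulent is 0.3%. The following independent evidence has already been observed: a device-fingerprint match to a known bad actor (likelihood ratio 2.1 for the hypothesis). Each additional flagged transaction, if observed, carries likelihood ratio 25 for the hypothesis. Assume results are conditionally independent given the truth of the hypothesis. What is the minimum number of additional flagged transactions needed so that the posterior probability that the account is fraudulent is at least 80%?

3

Prior odds = 0.003/0.997 = 3/997.
Bayes factor of the evidence already in hand = 2.1.
Odds after that evidence = (3/997) × 2.1 = 63/9970.
Target odds = 0.8/0.2 = 4.
Need 25ⁿ ≥ 4 ÷ (63/9970) = 39880/63.
25² = 625 falls short of 39880/63 but 25³ = 15625 reaches it, so n = 3.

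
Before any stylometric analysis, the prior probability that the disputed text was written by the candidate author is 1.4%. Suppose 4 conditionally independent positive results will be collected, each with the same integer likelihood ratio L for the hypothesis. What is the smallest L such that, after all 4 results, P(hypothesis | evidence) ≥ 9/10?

Prior odds = 0.014/0.986 = 7/493.
Target odds = 0.9/0.1 = 9.
Need L⁴ ≥ 9 ÷ (7/493) = 4437/7.
5⁴ = 625 < 4437/7 ≤ 1296 = 6⁴, so L = 6.

6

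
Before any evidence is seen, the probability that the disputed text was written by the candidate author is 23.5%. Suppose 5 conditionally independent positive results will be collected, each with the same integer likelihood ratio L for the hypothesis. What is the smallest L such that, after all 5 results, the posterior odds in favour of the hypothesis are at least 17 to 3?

Prior odds = 0.235/0.765 = 47/153.
Target odds = 17/3.
Need L⁵ ≥ 17/3 ÷ (47/153) = 867/47.
1⁵ = 1 < 867/47 ≤ 32 = 2⁵, so L = 2.

2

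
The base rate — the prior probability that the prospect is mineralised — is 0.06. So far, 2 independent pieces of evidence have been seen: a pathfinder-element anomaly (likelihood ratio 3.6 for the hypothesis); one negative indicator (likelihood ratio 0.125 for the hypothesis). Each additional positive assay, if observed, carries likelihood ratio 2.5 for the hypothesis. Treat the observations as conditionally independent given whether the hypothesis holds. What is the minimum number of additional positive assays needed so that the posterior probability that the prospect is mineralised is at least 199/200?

Prior odds = 0.06/0.94 = 3/47.
Combined Bayes factor of the evidence already in hand = 3.6 × 0.125 = 0.45.
Odds after that evidence = (3/47) × 0.45 = 27/940.
Target odds = 0.995/0.005 = 199.
Need 2.5ⁿ ≥ 199 ÷ (27/940) = 187060/27.
2.5⁹ = 1953125/512 falls short of 187060/27 but 2.5¹⁰ = 9765625/1024 reaches it, so n = 10.

10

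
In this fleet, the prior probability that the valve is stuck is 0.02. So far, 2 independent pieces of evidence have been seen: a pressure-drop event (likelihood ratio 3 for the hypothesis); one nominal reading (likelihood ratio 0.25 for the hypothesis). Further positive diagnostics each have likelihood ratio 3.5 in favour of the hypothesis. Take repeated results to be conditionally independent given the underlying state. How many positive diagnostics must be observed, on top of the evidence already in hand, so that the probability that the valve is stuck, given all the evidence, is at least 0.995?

8

Prior odds = 0.02/0.98 = 1/49.
Combined Bayes factor of the evidence already in hand = 3 × 0.25 = 0.75.
Odds after that evidence = (1/49) × 0.75 = 3/196.
Target odds = 0.995/0.005 = 199.
Need 3.5ⁿ ≥ 199 ÷ (3/196) = 39004/3.
3.5⁷ = 823543/128 falls short of 39004/3 but 3.5⁸ = 5764801/256 reaches it, so n = 8.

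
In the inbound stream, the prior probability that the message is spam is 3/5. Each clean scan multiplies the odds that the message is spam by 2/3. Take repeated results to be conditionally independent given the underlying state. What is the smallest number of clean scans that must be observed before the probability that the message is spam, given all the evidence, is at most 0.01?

Prior odds = 0.6/0.4 = 1.5.
Likelihood ratio per clean scan = 2/3.
Target posterior odds = 0.01/0.99 = 1/99.
Require (2/3)ⁿ ≤ 1/99 ÷ 1.5 = 2/297.
(2/3)¹² = 4096/531441 is still above 2/297 but (2/3)¹³ = 8192/1594323 is at or below it, so n = 13.

13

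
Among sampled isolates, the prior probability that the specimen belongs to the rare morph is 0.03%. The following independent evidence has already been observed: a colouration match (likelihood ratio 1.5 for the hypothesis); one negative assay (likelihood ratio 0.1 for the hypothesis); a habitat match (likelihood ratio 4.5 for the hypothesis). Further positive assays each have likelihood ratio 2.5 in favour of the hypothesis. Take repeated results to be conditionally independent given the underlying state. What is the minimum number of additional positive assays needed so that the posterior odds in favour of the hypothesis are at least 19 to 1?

Prior odds = 0.0003/0.9997 = 3/9997.
Combined Bayes factor of the evidence already in hand = 1.5 × 0.1 × 4.5 = 0.675.
Odds after that evidence = (3/9997) × 0.675 = 81/399880.
Target odds = 19.
Need 2.5ⁿ ≥ 19 ÷ (81/399880) = 7597720/81.
2.5¹² = 244140625/4096 falls short of 7597720/81 but 2.5¹³ ≈149012 reaches it, so n = 13.

13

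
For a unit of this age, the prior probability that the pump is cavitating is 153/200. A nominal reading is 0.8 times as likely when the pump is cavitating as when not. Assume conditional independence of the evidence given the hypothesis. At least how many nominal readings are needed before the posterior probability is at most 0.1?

16

Prior odds: 0.765 ÷ 0.235 = 153/47.
Likelihood ratio per nominal reading = 0.8.
Target posterior odds = 0.1/0.9 = 1/9.
Need (153/47) × 0.8ⁿ ≤ 1/9, i.e. 0.8ⁿ ≤ 47/1377.
0.8¹⁵ ≈0.0351844 is still above 47/1377 but 0.8¹⁶ ≈0.0281475 is at or below it, so n = 16.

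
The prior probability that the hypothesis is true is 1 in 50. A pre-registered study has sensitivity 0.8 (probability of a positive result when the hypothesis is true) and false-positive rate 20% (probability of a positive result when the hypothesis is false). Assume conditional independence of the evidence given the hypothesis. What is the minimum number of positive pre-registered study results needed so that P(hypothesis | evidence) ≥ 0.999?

Prior odds = 0.02/0.98 = 1/49.
Likelihood ratio of a positive result = 0.8/0.2 = 4.
Target posterior odds = 0.999/0.001 = 999.
Require 4ⁿ ≥ 999 ÷ (1/49) = 48951.
4⁷ = 16384 falls short of 48951 but 4⁸ = 65536 reaches it, so n = 8.

8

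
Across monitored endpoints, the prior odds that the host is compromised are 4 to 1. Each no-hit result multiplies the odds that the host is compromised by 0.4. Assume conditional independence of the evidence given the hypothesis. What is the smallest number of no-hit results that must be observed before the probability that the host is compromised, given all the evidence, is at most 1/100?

7

Prior odds = 4.
Likelihood ratio per no-hit result = 0.4.
Target posterior odds = 0.01/0.99 = 1/99.
Need 4 × 0.4ⁿ ≤ 1/99, i.e. 0.4ⁿ ≤ 1/396.
0.4⁶ = 64/15625 is still above 1/396 but 0.4⁷ = 128/78125 is at or below it, so n = 7.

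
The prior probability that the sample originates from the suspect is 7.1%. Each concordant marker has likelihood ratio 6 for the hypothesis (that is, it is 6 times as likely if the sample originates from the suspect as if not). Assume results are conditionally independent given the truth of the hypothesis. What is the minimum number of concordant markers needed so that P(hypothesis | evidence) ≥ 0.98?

Prior odds: 0.071 ÷ 0.929 = 71/929.
Likelihood ratio per concordant marker = 6.
Target posterior odds = 0.98/0.02 = 49.
Need (71/929) × 6ⁿ ≥ 49, i.e. 6ⁿ ≥ 45521/71.
6³ = 216 falls short of 45521/71 but 6⁴ = 1296 reaches it, so n = 4.

4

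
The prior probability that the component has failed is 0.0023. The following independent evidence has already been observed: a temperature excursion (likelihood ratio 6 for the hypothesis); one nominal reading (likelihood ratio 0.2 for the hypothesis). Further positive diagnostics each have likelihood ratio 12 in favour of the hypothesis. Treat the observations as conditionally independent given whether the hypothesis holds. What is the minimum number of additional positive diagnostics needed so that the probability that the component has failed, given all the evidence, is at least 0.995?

Prior odds = 0.0023/0.9977 = 23/9977.
Combined Bayes factor of the evidence already in hand = 6 × 0.2 = 1.2.
Odds after that evidence = (23/9977) × 1.2 = 138/49885.
Target odds = 0.995/0.005 = 199.
Need 12ⁿ ≥ 199 ÷ (138/49885) = 9927115/138.
12⁴ = 20736 falls short of 9927115/138 but 12⁵ = 248832 reaches it, so n = 5.

5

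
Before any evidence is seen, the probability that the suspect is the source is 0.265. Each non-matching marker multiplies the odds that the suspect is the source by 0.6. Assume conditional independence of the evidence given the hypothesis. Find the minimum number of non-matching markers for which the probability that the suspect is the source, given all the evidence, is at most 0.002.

11

Prior odds: 0.265 ÷ 0.735 = 53/147.
Likelihood ratio per non-matching marker = 0.6.
Target posterior odds = 0.002/0.998 = 1/499.
Need (53/147) × 0.6ⁿ ≤ 1/499, i.e. 0.6ⁿ ≤ 147/26447.
0.6¹⁰ = 59049/9765625 is still above 147/26447 but 0.6¹¹ = 177147/48828125 is at or below it, so n = 11.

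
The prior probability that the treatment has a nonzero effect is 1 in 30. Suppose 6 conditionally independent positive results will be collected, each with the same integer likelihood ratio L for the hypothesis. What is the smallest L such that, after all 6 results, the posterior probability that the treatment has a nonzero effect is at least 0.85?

Prior odds = (1/30)/(29/30) = 1/29.
Target odds = 0.85/0.15 = 17/3.
Need L⁶ ≥ 17/3 ÷ (1/29) = 493/3.
2⁶ = 64 < 493/3 ≤ 729 = 3⁶, so L = 3.

3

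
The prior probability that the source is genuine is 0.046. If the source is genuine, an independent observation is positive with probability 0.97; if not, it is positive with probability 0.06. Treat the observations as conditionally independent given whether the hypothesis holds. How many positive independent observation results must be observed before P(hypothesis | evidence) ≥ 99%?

Prior odds = 0.046/0.954 = 23/477.
Likelihood ratio of a positive = 0.97/0.06 = 97/6.
Target posterior odds = 0.99/0.01 = 99.
Need (23/477) × (97/6)ⁿ ≥ 99, i.e. (97/6)ⁿ ≥ 47223/23.
(97/6)² = 9409/36 falls short of 47223/23 but (97/6)³ = 912673/216 reaches it, so n = 3.

3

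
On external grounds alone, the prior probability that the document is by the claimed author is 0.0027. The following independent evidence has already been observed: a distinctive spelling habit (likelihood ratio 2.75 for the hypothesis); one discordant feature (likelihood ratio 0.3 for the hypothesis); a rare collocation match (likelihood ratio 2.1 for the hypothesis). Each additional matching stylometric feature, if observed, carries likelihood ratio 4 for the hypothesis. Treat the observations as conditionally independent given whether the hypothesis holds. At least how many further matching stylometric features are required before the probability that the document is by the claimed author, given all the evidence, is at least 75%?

Prior odds = 0.0027/0.9973 = 27/9973.
Combined Bayes factor of the evidence already in hand = 2.75 × 0.3 × 2.1 = 1.7325.
Odds after that evidence = (27/9973) × 1.7325 = 18711/3989200.
Target odds = 0.75/0.25 = 3.
Need 4ⁿ ≥ 3 ÷ (18711/3989200) = 3989200/6237.
4⁴ = 256 falls short of 3989200/6237 but 4⁵ = 1024 reaches it, so n = 5.

5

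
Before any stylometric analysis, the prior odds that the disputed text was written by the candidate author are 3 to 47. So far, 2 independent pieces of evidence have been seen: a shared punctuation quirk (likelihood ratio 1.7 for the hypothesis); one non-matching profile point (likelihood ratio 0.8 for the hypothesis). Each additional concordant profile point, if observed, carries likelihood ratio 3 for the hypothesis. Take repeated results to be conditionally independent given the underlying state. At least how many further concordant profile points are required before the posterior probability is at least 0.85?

Prior odds = 3/47.
Combined Bayes factor of the evidence already in hand = 1.7 × 0.8 = 1.36.
Odds after that evidence = (3/47) × 1.36 = 102/1175.
Target odds = 0.85/0.15 = 17/3.
Need 3ⁿ ≥ 17/3 ÷ (102/1175) = 1175/18.
3³ = 27 falls short of 1175/18 but 3⁴ = 81 reaches it, so n = 4.

4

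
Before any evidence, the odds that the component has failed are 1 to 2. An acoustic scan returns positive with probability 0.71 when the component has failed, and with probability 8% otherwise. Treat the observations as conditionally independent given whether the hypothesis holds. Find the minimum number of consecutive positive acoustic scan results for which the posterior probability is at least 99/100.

Prior odds = 0.5.
Likelihood ratio of a positive result = 0.71/0.08 = 8.875.
Target odds: 0.99 ÷ 0.01 = 99.
Need 0.5 × 8.875ⁿ ≥ 99, i.e. 8.875ⁿ ≥ 198.
8.875² = 78.765625 falls short of 198 but 8.875³ = 357911/512 reaches it, so n = 3.

3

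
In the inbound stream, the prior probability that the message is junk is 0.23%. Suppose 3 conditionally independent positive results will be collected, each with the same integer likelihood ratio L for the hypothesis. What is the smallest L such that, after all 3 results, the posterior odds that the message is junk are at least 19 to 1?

21

Prior odds = 0.0023/0.9977 = 23/9977.
Target odds = 19.
Need L³ ≥ 19 ÷ (23/9977) = 189563/23.
20³ = 8000 < 189563/23 ≤ 9261 = 21³, so L = 21.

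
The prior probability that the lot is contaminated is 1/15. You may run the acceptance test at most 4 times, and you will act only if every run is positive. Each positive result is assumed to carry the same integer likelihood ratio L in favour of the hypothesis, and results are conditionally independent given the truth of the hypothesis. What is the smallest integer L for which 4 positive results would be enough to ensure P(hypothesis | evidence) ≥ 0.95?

Prior odds = (1/15)/(14/15) = 1/14.
Target odds = 0.95/0.05 = 19.
Need L⁴ ≥ 19 ÷ (1/14) = 266.
4⁴ = 256 < 266 ≤ 625 = 5⁴, so L = 5.

5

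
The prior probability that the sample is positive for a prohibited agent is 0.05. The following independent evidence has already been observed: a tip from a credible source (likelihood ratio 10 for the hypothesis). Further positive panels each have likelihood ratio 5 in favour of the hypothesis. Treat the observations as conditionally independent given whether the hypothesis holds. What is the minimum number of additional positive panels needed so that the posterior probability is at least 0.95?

3

Prior odds = 0.05/0.95 = 1/19.
Bayes factor of the evidence already in hand = 10.
Odds after that evidence = (1/19) × 10 = 10/19.
Target odds = 0.95/0.05 = 19.
Need 5ⁿ ≥ 19 ÷ (10/19) = 36.1.
5² = 25 falls short of 36.1 but 5³ = 125 reaches it, so n = 3.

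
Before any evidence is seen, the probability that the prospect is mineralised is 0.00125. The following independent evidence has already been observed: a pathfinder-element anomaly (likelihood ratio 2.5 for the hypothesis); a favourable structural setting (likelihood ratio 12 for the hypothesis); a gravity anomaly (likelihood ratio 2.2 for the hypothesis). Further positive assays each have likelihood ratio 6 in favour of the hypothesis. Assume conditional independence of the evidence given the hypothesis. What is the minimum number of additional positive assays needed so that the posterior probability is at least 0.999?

6

Prior odds = 0.00125/0.99875 = 1/799.
Combined Bayes factor of the evidence already in hand = 2.5 × 12 × 2.2 = 66.
Odds after that evidence = (1/799) × 66 = 66/799.
Target odds = 0.999/0.001 = 999.
Need 6ⁿ ≥ 999 ÷ (66/799) = 266067/22.
6⁵ = 7776 falls short of 266067/22 but 6⁶ = 46656 reaches it, so n = 6.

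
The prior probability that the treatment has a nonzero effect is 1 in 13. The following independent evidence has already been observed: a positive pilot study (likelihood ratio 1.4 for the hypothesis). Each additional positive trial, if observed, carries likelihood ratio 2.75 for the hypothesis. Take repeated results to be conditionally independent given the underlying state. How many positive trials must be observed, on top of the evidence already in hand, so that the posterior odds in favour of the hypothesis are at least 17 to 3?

4

Prior odds = (1/13)/(12/13) = 1/12.
Bayes factor of the evidence already in hand = 1.4.
Odds after that evidence = (1/12) × 1.4 = 7/60.
Target odds = 17/3.
Need 2.75ⁿ ≥ 17/3 ÷ (7/60) = 340/7.
2.75³ = 20.796875 falls short of 340/7 but 2.75⁴ = 57.19140625 reaches it, so n = 4.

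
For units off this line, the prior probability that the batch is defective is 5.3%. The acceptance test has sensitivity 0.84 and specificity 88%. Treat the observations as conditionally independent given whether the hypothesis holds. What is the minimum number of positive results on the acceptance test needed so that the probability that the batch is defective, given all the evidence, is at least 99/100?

Prior odds: 0.053 ÷ 0.947 = 53/947.
False-positive rate = 1 − 0.88 = 0.12; likelihood ratio of a positive = 0.84/0.12 = 7.
Target posterior odds = 0.99/0.01 = 99.
Need (53/947) × 7ⁿ ≥ 99, i.e. 7ⁿ ≥ 93753/53.
7³ = 343 falls short of 93753/53 but 7⁴ = 2401 reaches it, so n = 4.

4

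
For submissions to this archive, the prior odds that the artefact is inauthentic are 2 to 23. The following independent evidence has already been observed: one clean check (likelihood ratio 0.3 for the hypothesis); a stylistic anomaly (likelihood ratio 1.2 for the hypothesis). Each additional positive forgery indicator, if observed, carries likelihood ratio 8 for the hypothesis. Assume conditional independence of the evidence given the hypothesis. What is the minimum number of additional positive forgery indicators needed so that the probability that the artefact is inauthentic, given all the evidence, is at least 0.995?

Prior odds = 2/23.
Combined Bayes factor of the evidence already in hand = 0.3 × 1.2 = 0.36.
Odds after that evidence = (2/23) × 0.36 = 18/575.
Target odds = 0.995/0.005 = 199.
Need 8ⁿ ≥ 199 ÷ (18/575) = 114425/18.
8⁴ = 4096 falls short of 114425/18 but 8⁵ = 32768 reaches it, so n = 5.

5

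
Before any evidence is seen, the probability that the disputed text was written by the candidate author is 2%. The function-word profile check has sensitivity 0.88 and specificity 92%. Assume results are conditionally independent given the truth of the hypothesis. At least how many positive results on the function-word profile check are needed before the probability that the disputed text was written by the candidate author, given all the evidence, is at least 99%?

4

Prior odds: 0.02 ÷ 0.98 = 1/49.
False-positive rate = 1 − 0.92 = 0.08; likelihood ratio of a positive = 0.88/0.08 = 11.
Target odds: 0.99 ÷ 0.01 = 99.
Need (1/49) × 11ⁿ ≥ 99, i.e. 11ⁿ ≥ 4851.
11³ = 1331 falls short of 4851 but 11⁴ = 14641 reaches it, so n = 4.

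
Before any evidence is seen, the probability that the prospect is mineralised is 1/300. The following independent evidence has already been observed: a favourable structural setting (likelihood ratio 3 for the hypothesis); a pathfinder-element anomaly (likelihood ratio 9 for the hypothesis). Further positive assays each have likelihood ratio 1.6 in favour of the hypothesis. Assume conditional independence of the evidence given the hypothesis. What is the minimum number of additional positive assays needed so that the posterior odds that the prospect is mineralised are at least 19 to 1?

Prior odds = (1/300)/(299/300) = 1/299.
Combined Bayes factor of the evidence already in hand = 3 × 9 = 27.
Odds after that evidence = (1/299) × 27 = 27/299.
Target odds = 19.
Need 1.6ⁿ ≥ 19 ÷ (27/299) = 5681/27.
1.6¹¹ ≈175.922 falls short of 5681/27 but 1.6¹² ≈281.475 reaches it, so n = 12.

12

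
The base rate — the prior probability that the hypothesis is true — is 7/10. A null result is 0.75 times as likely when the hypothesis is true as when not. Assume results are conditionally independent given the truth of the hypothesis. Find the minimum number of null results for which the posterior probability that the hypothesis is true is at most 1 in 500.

Prior odds: 0.7 ÷ 0.3 = 7/3.
Likelihood ratio per null result = 0.75.
Target odds: 0.002 ÷ 0.998 = 1/499.
Require 0.75ⁿ ≤ 1/499 ÷ (7/3) = 3/3493.
0.75²⁴ ≈0.00100339 is still above 3/3493 but 0.75²⁵ ≈0.000752543 is at or below it, so n = 25.

25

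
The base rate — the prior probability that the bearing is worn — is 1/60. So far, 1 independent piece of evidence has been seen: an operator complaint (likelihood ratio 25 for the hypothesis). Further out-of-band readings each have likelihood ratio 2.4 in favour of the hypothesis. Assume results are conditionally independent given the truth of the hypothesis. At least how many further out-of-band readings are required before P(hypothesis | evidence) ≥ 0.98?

6

Prior odds = (1/60)/(59/60) = 1/59.
Bayes factor of the evidence already in hand = 25.
Odds after that evidence = (1/59) × 25 = 25/59.
Target odds = 0.98/0.02 = 49.
Need 2.4ⁿ ≥ 49 ÷ (25/59) = 115.64.
2.4⁵ = 79.62624 falls short of 115.64 but 2.4⁶ = 2985984/15625 reaches it, so n = 6.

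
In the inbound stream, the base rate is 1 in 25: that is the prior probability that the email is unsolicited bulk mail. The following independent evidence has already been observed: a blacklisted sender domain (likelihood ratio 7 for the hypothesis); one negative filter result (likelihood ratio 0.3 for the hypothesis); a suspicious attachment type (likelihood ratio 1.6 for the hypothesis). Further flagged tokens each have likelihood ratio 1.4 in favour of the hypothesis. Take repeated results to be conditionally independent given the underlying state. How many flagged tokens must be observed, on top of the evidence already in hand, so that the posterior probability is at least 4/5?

Prior odds = 0.04/0.96 = 1/24.
Combined Bayes factor of the evidence already in hand = 7 × 0.3 × 1.6 = 3.36.
Odds after that evidence = (1/24) × 3.36 = 0.14.
Target odds = 0.8/0.2 = 4.
Need 1.4ⁿ ≥ 4 ÷ 0.14 = 200/7.
1.4⁹ = 40353607/1953125 falls short of 200/7 but 1.4¹⁰ = 282475249/9765625 reaches it, so n = 10.

10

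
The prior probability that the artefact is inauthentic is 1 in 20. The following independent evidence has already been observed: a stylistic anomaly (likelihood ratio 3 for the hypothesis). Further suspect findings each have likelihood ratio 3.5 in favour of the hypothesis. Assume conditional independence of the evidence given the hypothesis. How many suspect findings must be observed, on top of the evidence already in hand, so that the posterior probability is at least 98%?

5

Prior odds = 0.05/0.95 = 1/19.
Bayes factor of the evidence already in hand = 3.
Odds after that evidence = (1/19) × 3 = 3/19.
Target odds = 0.98/0.02 = 49.
Need 3.5ⁿ ≥ 49 ÷ (3/19) = 931/3.
3.5⁴ = 150.0625 falls short of 931/3 but 3.5⁵ = 525.21875 reaches it, so n = 5.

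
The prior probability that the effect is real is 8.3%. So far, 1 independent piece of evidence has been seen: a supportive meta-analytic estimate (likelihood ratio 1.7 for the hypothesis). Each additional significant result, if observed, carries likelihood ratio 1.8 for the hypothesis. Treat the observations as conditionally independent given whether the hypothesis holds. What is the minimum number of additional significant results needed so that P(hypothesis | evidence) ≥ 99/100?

Prior odds = 0.083/0.917 = 83/917.
Bayes factor of the evidence already in hand = 1.7.
Odds after that evidence = (83/917) × 1.7 = 1411/9170.
Target odds = 0.99/0.01 = 99.
Need 1.8ⁿ ≥ 99 ÷ (1411/9170) = 907830/1411.
1.8¹¹ ≈642.684 falls short of 907830/1411 but 1.8¹² ≈1156.83 reaches it, so n = 12.

12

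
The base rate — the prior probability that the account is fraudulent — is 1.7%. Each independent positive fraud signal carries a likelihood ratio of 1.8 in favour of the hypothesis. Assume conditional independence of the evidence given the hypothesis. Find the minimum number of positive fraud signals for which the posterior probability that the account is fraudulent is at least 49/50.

14

Prior odds: 0.017 ÷ 0.983 = 17/983.
Likelihood ratio per positive fraud signal = 1.8.
Target odds: 0.98 ÷ 0.02 = 49.
Need (17/983) × 1.8ⁿ ≥ 49, i.e. 1.8ⁿ ≥ 48167/17.
1.8¹³ ≈2082.3 falls short of 48167/17 but 1.8¹⁴ ≈3748.13 reaches it, so n = 14.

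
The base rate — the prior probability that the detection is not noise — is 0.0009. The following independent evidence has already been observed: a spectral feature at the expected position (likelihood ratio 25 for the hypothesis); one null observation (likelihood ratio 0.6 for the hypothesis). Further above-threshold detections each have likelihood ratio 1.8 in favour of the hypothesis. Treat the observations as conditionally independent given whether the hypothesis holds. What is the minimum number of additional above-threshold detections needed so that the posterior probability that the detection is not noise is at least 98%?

Prior odds = 0.0009/0.9991 = 9/9991.
Combined Bayes factor of the evidence already in hand = 25 × 0.6 = 15.
Odds after that evidence = (9/9991) × 15 = 135/9991.
Target odds = 0.98/0.02 = 49.
Need 1.8ⁿ ≥ 49 ÷ (135/9991) = 489559/135.
1.8¹³ ≈2082.3 falls short of 489559/135 but 1.8¹⁴ ≈3748.13 reaches it, so n = 14.

14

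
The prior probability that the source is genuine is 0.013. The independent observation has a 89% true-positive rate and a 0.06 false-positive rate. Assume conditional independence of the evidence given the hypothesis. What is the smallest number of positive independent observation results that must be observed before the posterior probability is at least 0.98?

Prior odds: 0.013 ÷ 0.987 = 13/987.
Likelihood ratio of a positive result = 0.89/0.06 = 89/6.
Target odds: 0.98 ÷ 0.02 = 49.
Require (89/6)ⁿ ≥ 49 ÷ (13/987) = 48363/13.
(89/6)³ = 704969/216 falls short of 48363/13 but (89/6)⁴ = 62742241/1296 reaches it, so n = 4.

4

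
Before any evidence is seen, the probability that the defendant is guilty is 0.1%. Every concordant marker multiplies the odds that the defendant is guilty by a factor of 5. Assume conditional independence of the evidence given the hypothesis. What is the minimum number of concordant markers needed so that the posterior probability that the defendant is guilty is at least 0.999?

Prior odds = 0.001/0.999 = 1/999.
Likelihood ratio per concordant marker = 5.
Target odds: 0.999 ÷ 0.001 = 999.
Need (1/999) × 5ⁿ ≥ 999, i.e. 5ⁿ ≥ 998001.
5⁸ = 390625 falls short of 998001 but 5⁹ = 1953125 reaches it, so n = 9.

9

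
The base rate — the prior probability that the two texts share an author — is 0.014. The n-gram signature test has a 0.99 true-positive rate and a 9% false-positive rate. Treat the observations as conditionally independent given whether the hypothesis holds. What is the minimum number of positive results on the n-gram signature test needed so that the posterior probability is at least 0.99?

Prior odds: 0.014 ÷ 0.986 = 7/493.
Likelihood ratio of a positive result = 0.99/0.09 = 11.
Target posterior odds = 0.99/0.01 = 99.
Require 11ⁿ ≥ 99 ÷ (7/493) = 48807/7.
11³ = 1331 falls short of 48807/7 but 11⁴ = 14641 reaches it, so n = 4.

4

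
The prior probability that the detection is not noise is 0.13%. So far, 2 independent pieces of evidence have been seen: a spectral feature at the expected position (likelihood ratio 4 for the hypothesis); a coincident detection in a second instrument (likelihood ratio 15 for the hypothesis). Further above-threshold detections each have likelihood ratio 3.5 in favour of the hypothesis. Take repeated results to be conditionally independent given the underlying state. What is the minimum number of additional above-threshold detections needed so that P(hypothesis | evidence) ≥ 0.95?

5

Prior odds = 0.0013/0.9987 = 13/9987.
Combined Bayes factor of the evidence already in hand = 4 × 15 = 60.
Odds after that evidence = (13/9987) × 60 = 260/3329.
Target odds = 0.95/0.05 = 19.
Need 3.5ⁿ ≥ 19 ÷ (260/3329) = 63251/260.
3.5⁴ = 150.0625 falls short of 63251/260 but 3.5⁵ = 525.21875 reaches it, so n = 5.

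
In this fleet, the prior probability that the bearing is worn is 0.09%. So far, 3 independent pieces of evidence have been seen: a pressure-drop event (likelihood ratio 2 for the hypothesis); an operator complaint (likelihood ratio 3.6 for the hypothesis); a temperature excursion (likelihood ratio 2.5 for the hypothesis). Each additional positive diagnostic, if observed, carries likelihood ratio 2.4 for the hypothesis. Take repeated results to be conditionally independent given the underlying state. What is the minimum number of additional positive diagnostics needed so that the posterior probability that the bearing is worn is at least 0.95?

9

Prior odds = 0.0009/0.9991 = 9/9991.
Combined Bayes factor of the evidence already in hand = 2 × 3.6 × 2.5 = 18.
Odds after that evidence = (9/9991) × 18 = 162/9991.
Target odds = 0.95/0.05 = 19.
Need 2.4ⁿ ≥ 19 ÷ (162/9991) = 189829/162.
2.4⁸ = 429981696/390625 falls short of 189829/162 but 2.4⁹ ≈2641.81 reaches it, so n = 9.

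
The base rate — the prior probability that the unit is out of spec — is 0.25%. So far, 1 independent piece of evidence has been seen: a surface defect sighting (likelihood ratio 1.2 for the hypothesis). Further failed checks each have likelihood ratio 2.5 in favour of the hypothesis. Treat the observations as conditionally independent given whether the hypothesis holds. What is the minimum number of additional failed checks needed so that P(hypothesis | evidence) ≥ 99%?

12

Prior odds = 0.0025/0.9975 = 1/399.
Bayes factor of the evidence already in hand = 1.2.
Odds after that evidence = (1/399) × 1.2 = 2/665.
Target odds = 0.99/0.01 = 99.
Need 2.5ⁿ ≥ 99 ÷ (2/665) = 32917.5.
2.5¹¹ = 48828125/2048 falls short of 32917.5 but 2.5¹² = 244140625/4096 reaches it, so n = 12.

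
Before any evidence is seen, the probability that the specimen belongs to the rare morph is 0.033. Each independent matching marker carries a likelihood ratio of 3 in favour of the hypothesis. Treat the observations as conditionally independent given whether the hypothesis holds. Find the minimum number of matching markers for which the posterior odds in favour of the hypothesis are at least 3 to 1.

Prior odds: 0.033 ÷ 0.967 = 33/967.
Likelihood ratio per matching marker = 3.
Target odds = 3.
Need (33/967) × 3ⁿ ≥ 3, i.e. 3ⁿ ≥ 967/11.
3⁴ = 81 falls short of 967/11 but 3⁵ = 243 reaches it, so n = 5.

5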